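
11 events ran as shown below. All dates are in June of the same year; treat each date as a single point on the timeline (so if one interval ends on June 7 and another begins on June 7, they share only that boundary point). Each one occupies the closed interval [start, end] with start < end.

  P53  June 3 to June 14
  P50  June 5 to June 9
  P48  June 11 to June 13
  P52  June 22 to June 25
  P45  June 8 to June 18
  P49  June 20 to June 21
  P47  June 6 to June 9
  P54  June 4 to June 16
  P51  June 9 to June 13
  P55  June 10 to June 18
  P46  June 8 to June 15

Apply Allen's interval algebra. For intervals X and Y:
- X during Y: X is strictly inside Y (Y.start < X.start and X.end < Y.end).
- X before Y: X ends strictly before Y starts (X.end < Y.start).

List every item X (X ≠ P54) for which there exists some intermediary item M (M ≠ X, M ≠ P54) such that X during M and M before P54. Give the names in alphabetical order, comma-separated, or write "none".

Target P54 = [June 4, June 16].
Intermediaries M with M before P54: none.
Union: none.

none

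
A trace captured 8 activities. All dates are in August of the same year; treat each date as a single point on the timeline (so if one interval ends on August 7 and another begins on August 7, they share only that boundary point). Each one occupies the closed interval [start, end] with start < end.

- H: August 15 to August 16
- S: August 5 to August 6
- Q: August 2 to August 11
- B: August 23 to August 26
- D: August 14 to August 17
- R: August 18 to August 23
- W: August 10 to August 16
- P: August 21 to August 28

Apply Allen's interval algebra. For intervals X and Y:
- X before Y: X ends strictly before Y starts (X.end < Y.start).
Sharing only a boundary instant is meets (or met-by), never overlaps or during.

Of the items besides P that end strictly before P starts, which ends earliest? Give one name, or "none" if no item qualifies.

S

Target P = [August 21, August 28].
B [August 23, August 26] → during → excluded.
D [August 14, August 17] → before → candidate.
H [August 15, August 16] → before → candidate.
Q [August 2, August 11] → before → candidate.
R [August 18, August 23] → overlaps → excluded.
S [August 5, August 6] → before → candidate.
W [August 10, August 16] → before → candidate.
Among candidates, earliest end is August 6 → S.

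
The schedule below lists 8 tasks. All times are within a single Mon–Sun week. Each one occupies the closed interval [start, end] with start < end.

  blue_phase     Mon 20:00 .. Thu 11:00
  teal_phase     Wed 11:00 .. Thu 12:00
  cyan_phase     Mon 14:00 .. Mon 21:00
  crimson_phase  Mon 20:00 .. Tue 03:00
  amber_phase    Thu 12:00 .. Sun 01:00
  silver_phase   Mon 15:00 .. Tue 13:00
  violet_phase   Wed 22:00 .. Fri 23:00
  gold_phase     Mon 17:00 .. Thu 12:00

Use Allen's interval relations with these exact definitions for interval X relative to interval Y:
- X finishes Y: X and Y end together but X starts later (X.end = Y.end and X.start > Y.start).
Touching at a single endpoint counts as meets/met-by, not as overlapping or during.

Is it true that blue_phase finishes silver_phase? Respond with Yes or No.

blue_phase = [Mon 20:00, Thu 11:00], silver_phase = [Mon 15:00, Tue 13:00].
Actual relation of blue_phase to silver_phase: overlapped-by.
Asked whether 'finishes' holds → No.

No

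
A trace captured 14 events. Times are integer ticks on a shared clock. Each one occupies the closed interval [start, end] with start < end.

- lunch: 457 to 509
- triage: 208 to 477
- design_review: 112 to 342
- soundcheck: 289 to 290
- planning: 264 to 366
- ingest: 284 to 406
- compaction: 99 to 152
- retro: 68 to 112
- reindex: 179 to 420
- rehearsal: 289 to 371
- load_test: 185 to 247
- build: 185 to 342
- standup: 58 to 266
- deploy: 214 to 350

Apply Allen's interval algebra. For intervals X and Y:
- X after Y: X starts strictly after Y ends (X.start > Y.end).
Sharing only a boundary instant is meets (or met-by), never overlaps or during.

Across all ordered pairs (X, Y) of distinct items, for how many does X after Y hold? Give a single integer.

37

Checking all 182 ordered pairs for relation 'after'; matching pairs in alphabetical order:
(build, compaction): build after compaction ✓
(build, retro): build after retro ✓
(deploy, compaction): deploy after compaction ✓
(deploy, retro): deploy after retro ✓
(ingest, compaction): ingest after compaction ✓
(ingest, load_test): ingest after load_test ✓
(ingest, retro): ingest after retro ✓
(ingest, standup): ingest after standup ✓
(load_test, compaction): load_test after compaction ✓
(load_test, retro): load_test after retro ✓
(lunch, build): lunch after build ✓
(lunch, compaction): lunch after compaction ✓
(lunch, deploy): lunch after deploy ✓
(lunch, design_review): lunch after design_review ✓
(lunch, ingest): lunch after ingest ✓
(lunch, load_test): lunch after load_test ✓
(lunch, planning): lunch after planning ✓
(lunch, rehearsal): lunch after rehearsal ✓
(lunch, reindex): lunch after reindex ✓
(lunch, retro): lunch after retro ✓
(lunch, soundcheck): lunch after soundcheck ✓
(lunch, standup): lunch after standup ✓
(planning, compaction): planning after compaction ✓
(planning, load_test): planning after load_test ✓
... plus 13 further pairs not listed.
Count: 37.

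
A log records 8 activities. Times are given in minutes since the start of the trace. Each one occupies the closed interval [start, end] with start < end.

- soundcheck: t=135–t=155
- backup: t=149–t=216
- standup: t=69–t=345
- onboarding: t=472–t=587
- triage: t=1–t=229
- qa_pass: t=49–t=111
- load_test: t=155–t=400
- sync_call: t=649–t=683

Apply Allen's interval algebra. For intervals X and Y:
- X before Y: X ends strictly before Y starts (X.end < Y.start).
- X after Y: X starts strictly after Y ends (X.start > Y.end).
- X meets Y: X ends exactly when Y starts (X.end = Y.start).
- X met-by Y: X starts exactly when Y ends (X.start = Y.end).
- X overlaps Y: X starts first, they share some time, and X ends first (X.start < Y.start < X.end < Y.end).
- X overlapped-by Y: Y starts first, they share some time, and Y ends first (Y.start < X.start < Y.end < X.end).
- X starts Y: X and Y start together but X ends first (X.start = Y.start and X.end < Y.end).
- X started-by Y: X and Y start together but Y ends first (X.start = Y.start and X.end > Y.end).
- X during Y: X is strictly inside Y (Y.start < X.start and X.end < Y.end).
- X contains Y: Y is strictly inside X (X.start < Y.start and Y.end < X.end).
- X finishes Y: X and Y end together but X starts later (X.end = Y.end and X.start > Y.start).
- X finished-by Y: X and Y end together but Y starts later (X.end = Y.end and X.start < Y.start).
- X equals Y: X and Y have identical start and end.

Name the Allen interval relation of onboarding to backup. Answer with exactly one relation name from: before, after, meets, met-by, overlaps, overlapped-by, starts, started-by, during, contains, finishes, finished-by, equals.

after

onboarding = [t=472, t=587]; backup = [t=149, t=216].
Compare endpoints: onboarding.start > backup.start, onboarding.start > backup.end, onboarding.end > backup.start, onboarding.end > backup.end.
That pattern is 'after'.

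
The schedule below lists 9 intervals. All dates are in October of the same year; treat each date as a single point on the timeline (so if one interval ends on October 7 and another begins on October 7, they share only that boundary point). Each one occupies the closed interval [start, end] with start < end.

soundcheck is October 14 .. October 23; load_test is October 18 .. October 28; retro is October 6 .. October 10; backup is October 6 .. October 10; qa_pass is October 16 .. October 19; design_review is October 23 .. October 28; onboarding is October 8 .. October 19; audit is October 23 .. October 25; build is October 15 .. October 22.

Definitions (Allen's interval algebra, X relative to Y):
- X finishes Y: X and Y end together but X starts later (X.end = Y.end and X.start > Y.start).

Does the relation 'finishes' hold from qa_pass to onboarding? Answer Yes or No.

qa_pass = [October 16, October 19], onboarding = [October 8, October 19].
Actual relation of qa_pass to onboarding: finishes.
Asked whether 'finishes' holds → Yes.

Yes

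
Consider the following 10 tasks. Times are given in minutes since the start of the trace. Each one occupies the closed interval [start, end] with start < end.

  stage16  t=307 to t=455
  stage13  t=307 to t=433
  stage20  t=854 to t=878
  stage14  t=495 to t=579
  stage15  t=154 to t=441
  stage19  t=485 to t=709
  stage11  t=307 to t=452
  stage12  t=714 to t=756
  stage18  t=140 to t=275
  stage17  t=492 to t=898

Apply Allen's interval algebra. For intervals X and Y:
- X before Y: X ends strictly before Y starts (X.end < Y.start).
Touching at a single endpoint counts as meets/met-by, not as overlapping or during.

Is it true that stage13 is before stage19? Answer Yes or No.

stage13 = [t=307, t=433], stage19 = [t=485, t=709].
Actual relation of stage13 to stage19: before.
Asked whether 'before' holds → Yes.

Yes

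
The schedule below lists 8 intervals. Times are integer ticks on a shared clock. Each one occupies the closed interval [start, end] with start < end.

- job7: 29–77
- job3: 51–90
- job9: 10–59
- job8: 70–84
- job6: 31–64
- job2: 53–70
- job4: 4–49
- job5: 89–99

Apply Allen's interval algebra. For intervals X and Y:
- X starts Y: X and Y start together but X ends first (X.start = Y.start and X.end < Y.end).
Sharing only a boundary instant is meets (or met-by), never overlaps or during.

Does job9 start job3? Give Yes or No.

No

job9 = [10, 59], job3 = [51, 90].
Actual relation of job9 to job3: overlaps.
Asked whether 'starts' holds → No.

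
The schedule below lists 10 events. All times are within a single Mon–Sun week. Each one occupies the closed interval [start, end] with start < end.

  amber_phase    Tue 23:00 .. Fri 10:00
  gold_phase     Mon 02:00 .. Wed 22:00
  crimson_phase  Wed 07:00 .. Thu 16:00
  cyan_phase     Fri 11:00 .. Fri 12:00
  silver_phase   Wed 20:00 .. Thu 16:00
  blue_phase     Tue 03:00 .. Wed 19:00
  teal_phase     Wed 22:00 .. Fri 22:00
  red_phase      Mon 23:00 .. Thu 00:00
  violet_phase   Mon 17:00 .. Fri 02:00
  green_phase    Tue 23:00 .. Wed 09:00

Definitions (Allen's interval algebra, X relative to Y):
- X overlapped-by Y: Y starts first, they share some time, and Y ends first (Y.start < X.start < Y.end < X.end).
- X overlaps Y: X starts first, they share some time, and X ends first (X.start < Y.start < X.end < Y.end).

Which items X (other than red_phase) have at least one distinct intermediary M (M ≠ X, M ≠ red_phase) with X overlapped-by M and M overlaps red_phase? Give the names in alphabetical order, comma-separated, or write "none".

amber_phase, crimson_phase, silver_phase, violet_phase

Target red_phase = [Mon 23:00, Thu 00:00].
Intermediaries M with M overlaps red_phase: gold_phase.
Via gold_phase — items with X overlapped-by gold_phase: amber_phase, crimson_phase, silver_phase, violet_phase.
Union: amber_phase, crimson_phase, silver_phase, violet_phase.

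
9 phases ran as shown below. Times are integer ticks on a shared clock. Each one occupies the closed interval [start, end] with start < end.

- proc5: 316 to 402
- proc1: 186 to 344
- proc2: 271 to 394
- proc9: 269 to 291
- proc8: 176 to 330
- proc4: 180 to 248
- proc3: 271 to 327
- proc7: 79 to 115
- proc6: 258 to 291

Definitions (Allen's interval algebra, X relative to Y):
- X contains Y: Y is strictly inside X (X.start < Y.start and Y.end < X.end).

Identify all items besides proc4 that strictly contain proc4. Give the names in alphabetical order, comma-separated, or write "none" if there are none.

Target proc4 = [180, 248].
proc1 [186, 344] → overlapped-by → no.
proc2 [271, 394] → after → no.
proc3 [271, 327] → after → no.
proc5 [316, 402] → after → no.
proc6 [258, 291] → after → no.
proc7 [79, 115] → before → no.
proc8 [176, 330] → contains → yes.
proc9 [269, 291] → after → no.
Result: proc8.

proc8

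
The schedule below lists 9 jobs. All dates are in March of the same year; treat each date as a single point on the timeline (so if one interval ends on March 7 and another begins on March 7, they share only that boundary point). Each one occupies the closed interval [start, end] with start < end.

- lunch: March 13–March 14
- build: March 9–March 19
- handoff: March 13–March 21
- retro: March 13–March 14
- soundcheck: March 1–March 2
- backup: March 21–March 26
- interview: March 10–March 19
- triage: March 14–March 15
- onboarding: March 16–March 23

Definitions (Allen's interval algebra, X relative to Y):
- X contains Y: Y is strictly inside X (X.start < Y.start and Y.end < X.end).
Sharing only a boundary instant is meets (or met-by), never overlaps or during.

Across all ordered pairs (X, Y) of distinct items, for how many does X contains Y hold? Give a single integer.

7

Checking all 72 ordered pairs for relation 'contains'; matching pairs in alphabetical order:
(build, lunch): build contains lunch ✓
(build, retro): build contains retro ✓
(build, triage): build contains triage ✓
(handoff, triage): handoff contains triage ✓
(interview, lunch): interview contains lunch ✓
(interview, retro): interview contains retro ✓
(interview, triage): interview contains triage ✓
Count: 7.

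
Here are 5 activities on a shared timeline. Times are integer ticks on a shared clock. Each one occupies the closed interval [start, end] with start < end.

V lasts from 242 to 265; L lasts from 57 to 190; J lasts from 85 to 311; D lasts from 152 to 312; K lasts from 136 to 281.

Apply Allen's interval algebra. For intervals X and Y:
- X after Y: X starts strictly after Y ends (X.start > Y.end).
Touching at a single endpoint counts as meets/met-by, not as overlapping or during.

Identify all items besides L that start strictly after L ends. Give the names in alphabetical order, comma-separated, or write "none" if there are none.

V

Target L = [57, 190].
D [152, 312] → overlapped-by → no.
J [85, 311] → overlapped-by → no.
K [136, 281] → overlapped-by → no.
V [242, 265] → after → yes.
Result: V.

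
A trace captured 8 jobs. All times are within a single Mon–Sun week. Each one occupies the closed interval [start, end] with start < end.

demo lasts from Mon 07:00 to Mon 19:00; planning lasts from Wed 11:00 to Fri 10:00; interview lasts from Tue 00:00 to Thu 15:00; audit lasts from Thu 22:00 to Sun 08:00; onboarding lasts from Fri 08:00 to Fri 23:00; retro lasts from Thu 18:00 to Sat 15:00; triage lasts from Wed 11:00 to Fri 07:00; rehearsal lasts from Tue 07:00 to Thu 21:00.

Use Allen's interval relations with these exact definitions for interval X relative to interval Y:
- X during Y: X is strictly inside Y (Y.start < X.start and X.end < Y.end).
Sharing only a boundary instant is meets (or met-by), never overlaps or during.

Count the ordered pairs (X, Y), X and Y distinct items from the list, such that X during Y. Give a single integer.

2

Checking all 56 ordered pairs for relation 'during'; matching pairs in alphabetical order:
(onboarding, audit): onboarding during audit ✓
(onboarding, retro): onboarding during retro ✓
Count: 2.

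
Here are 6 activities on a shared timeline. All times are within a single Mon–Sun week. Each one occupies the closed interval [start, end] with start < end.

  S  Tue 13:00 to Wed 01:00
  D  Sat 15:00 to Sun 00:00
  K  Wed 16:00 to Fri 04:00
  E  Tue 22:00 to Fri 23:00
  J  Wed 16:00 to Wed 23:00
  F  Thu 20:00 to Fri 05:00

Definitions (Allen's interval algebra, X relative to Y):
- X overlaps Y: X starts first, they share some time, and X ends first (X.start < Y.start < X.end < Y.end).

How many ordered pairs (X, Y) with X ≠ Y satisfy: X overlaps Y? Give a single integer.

Checking all 30 ordered pairs for relation 'overlaps'; matching pairs in alphabetical order:
(K, F): K overlaps F ✓
(S, E): S overlaps E ✓
Count: 2.

2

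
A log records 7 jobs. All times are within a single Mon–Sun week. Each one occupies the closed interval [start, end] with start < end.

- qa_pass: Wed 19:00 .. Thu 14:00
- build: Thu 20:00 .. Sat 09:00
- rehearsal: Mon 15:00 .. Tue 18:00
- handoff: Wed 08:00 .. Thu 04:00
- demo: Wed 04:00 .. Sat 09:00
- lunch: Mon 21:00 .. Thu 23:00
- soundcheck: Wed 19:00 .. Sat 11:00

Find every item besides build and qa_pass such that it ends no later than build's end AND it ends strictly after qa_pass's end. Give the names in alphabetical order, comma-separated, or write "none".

demo, lunch

Conditions: its end is no later than build's end (X.end <= Sat 09:00) AND its end is strictly after qa_pass's end (X.end > Thu 14:00).
demo: end Sat 09:00 <= Sat 09:00? ✓; end Sat 09:00 > Thu 14:00? ✓ → yes.
handoff: end Thu 04:00 <= Sat 09:00? ✓; end Thu 04:00 > Thu 14:00? ✗ → no.
lunch: end Thu 23:00 <= Sat 09:00? ✓; end Thu 23:00 > Thu 14:00? ✓ → yes.
rehearsal: end Tue 18:00 <= Sat 09:00? ✓; end Tue 18:00 > Thu 14:00? ✗ → no.
soundcheck: end Sat 11:00 <= Sat 09:00? ✗; end Sat 11:00 > Thu 14:00? ✓ → no.
Result: demo, lunch.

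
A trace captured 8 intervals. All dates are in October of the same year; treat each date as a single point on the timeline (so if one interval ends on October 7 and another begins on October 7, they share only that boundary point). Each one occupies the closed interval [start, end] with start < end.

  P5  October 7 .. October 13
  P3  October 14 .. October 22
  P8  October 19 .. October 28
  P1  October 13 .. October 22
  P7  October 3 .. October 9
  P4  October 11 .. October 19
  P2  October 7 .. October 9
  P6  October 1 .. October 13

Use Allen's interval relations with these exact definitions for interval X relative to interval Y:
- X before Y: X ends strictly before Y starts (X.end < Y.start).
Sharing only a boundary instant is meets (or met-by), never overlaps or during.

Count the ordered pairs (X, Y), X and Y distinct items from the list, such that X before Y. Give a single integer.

Checking all 56 ordered pairs for relation 'before'; matching pairs in alphabetical order:
(P2, P1): P2 before P1 ✓
(P2, P3): P2 before P3 ✓
(P2, P4): P2 before P4 ✓
(P2, P8): P2 before P8 ✓
(P5, P3): P5 before P3 ✓
(P5, P8): P5 before P8 ✓
(P6, P3): P6 before P3 ✓
(P6, P8): P6 before P8 ✓
(P7, P1): P7 before P1 ✓
(P7, P3): P7 before P3 ✓
(P7, P4): P7 before P4 ✓
(P7, P8): P7 before P8 ✓
Count: 12.

12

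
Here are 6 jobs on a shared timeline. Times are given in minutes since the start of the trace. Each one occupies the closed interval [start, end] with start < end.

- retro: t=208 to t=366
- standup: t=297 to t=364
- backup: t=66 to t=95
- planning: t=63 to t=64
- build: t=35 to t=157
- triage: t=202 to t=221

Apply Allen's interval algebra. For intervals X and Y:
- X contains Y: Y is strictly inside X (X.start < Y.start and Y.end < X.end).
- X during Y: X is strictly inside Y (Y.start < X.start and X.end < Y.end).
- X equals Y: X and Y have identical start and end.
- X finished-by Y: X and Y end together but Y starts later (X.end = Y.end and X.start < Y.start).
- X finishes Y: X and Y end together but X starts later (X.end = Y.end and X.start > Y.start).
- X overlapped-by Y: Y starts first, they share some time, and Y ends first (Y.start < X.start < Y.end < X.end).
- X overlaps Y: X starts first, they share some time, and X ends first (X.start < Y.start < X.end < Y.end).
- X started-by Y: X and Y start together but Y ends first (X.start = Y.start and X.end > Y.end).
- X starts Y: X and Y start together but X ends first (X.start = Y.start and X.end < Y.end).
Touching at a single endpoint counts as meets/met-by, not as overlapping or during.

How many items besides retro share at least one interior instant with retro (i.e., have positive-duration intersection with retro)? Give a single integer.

2

Target retro = [t=208, t=366].
backup [t=66, t=95] → before → no.
build [t=35, t=157] → before → no.
planning [t=63, t=64] → before → no.
standup [t=297, t=364] → during → counts.
triage [t=202, t=221] → overlaps → counts.
Total: 2.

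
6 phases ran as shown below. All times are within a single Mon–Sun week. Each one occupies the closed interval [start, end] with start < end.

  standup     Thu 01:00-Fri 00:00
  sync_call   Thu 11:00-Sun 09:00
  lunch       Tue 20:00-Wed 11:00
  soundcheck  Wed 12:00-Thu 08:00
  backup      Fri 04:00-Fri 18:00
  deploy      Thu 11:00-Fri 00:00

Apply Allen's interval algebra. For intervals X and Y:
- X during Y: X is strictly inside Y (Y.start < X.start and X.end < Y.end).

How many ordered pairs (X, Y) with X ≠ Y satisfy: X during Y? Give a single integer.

Checking all 30 ordered pairs for relation 'during'; matching pairs in alphabetical order:
(backup, sync_call): backup during sync_call ✓
Count: 1.

1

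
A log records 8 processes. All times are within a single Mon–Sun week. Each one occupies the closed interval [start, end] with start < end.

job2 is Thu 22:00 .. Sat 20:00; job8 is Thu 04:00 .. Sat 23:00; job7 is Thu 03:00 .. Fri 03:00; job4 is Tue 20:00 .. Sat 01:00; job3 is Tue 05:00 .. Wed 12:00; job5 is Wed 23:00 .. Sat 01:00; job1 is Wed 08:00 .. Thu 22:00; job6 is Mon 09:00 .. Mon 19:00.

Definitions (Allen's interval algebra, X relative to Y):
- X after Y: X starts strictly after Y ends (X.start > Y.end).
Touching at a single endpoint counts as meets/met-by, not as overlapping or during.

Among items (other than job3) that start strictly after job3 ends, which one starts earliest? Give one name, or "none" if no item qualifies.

job5

Target job3 = [Tue 05:00, Wed 12:00].
job1 [Wed 08:00, Thu 22:00] → overlapped-by → excluded.
job2 [Thu 22:00, Sat 20:00] → after → candidate.
job4 [Tue 20:00, Sat 01:00] → overlapped-by → excluded.
job5 [Wed 23:00, Sat 01:00] → after → candidate.
job6 [Mon 09:00, Mon 19:00] → before → excluded.
job7 [Thu 03:00, Fri 03:00] → after → candidate.
job8 [Thu 04:00, Sat 23:00] → after → candidate.
Among candidates, earliest start is Wed 23:00 → job5.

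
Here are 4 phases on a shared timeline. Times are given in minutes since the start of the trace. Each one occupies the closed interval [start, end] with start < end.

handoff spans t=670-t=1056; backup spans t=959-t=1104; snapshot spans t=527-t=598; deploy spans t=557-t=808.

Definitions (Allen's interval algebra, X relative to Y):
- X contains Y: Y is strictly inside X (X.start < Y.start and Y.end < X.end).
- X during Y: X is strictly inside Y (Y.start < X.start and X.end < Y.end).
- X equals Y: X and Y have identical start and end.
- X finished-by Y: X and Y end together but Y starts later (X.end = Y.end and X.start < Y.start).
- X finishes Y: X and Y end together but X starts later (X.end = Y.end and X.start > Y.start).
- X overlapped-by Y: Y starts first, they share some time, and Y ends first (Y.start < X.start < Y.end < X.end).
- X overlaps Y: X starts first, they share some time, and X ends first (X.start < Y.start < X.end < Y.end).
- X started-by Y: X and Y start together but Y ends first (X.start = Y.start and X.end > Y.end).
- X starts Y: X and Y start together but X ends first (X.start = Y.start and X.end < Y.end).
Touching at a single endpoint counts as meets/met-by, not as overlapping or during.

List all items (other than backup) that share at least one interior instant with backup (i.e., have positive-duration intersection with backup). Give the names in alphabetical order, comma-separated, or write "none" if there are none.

Target backup = [t=959, t=1104].
deploy [t=557, t=808] → before → no.
handoff [t=670, t=1056] → overlaps → yes.
snapshot [t=527, t=598] → before → no.
Result: handoff.

handoff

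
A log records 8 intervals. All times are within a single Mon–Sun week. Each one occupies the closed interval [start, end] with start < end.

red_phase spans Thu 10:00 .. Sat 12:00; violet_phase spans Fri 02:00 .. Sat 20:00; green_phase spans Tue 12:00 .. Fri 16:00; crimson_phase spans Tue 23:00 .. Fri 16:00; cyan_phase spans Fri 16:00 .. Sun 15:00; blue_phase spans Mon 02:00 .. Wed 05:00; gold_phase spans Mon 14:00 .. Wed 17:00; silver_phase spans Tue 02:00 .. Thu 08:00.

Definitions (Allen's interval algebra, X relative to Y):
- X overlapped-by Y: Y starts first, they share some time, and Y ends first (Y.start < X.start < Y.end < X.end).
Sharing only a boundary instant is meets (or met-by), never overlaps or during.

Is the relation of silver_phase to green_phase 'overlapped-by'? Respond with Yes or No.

silver_phase = [Tue 02:00, Thu 08:00], green_phase = [Tue 12:00, Fri 16:00].
Actual relation of silver_phase to green_phase: overlaps.
Asked whether 'overlapped-by' holds → No.

No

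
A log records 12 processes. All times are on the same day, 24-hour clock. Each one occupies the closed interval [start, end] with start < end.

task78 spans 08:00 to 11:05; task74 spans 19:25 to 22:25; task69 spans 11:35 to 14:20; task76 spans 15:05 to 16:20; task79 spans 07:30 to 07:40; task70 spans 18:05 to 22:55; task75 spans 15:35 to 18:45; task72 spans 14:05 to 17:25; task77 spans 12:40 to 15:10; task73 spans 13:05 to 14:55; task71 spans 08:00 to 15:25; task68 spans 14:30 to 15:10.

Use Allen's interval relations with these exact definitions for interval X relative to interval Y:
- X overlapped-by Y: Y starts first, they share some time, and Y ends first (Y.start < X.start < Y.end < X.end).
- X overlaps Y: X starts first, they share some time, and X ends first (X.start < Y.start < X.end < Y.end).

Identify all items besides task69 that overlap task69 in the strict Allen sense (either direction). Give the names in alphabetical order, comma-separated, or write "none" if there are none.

task72, task73, task77

Target task69 = [11:35, 14:20].
task68 [14:30, 15:10] → after → no.
task70 [18:05, 22:55] → after → no.
task71 [08:00, 15:25] → contains → no.
task72 [14:05, 17:25] → overlapped-by → yes.
task73 [13:05, 14:55] → overlapped-by → yes.
task74 [19:25, 22:25] → after → no.
task75 [15:35, 18:45] → after → no.
task76 [15:05, 16:20] → after → no.
task77 [12:40, 15:10] → overlapped-by → yes.
task78 [08:00, 11:05] → before → no.
task79 [07:30, 07:40] → before → no.
Result: task72, task73, task77.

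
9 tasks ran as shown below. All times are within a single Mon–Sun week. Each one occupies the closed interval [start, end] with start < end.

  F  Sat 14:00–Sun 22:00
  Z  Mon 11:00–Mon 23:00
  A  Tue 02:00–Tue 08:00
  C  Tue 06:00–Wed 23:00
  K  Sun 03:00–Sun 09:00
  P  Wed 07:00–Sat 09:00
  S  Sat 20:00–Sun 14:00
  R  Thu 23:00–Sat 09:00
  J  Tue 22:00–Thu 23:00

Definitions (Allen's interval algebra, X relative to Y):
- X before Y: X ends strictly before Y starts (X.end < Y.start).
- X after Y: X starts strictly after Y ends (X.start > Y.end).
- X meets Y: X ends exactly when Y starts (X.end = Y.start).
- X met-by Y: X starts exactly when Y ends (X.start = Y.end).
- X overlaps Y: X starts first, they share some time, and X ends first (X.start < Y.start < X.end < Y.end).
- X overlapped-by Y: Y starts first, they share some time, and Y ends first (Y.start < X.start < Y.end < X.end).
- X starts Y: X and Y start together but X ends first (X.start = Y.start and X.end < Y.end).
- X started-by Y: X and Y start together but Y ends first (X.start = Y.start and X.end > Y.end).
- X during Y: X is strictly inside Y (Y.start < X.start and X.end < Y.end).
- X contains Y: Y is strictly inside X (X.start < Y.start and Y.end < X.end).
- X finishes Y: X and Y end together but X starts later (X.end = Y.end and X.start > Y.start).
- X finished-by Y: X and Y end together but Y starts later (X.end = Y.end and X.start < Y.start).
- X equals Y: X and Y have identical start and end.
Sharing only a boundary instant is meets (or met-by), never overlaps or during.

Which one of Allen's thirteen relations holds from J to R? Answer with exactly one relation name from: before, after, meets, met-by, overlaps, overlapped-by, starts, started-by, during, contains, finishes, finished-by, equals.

J = [Tue 22:00, Thu 23:00]; R = [Thu 23:00, Sat 09:00].
Compare endpoints: J.start < R.start, J.start < R.end, J.end = R.start, J.end < R.end.
That pattern is 'meets'.

meets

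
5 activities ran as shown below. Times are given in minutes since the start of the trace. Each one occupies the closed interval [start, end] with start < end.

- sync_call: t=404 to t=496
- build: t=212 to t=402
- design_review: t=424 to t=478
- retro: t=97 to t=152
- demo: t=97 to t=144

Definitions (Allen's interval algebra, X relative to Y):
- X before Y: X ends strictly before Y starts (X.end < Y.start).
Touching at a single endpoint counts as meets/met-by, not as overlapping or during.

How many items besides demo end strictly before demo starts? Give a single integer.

Target demo = [t=97, t=144].
build [t=212, t=402] → after → no.
design_review [t=424, t=478] → after → no.
retro [t=97, t=152] → started-by → no.
sync_call [t=404, t=496] → after → no.
Total: 0.

0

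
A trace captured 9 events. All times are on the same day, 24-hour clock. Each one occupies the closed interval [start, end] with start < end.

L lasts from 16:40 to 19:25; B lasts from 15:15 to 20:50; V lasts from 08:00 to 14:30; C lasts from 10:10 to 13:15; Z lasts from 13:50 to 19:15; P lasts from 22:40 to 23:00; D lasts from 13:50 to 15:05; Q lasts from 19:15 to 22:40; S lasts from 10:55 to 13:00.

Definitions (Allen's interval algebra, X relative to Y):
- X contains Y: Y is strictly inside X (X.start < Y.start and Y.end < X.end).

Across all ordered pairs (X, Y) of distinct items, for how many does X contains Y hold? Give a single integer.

Checking all 72 ordered pairs for relation 'contains'; matching pairs in alphabetical order:
(B, L): B contains L ✓
(C, S): C contains S ✓
(V, C): V contains C ✓
(V, S): V contains S ✓
Count: 4.

4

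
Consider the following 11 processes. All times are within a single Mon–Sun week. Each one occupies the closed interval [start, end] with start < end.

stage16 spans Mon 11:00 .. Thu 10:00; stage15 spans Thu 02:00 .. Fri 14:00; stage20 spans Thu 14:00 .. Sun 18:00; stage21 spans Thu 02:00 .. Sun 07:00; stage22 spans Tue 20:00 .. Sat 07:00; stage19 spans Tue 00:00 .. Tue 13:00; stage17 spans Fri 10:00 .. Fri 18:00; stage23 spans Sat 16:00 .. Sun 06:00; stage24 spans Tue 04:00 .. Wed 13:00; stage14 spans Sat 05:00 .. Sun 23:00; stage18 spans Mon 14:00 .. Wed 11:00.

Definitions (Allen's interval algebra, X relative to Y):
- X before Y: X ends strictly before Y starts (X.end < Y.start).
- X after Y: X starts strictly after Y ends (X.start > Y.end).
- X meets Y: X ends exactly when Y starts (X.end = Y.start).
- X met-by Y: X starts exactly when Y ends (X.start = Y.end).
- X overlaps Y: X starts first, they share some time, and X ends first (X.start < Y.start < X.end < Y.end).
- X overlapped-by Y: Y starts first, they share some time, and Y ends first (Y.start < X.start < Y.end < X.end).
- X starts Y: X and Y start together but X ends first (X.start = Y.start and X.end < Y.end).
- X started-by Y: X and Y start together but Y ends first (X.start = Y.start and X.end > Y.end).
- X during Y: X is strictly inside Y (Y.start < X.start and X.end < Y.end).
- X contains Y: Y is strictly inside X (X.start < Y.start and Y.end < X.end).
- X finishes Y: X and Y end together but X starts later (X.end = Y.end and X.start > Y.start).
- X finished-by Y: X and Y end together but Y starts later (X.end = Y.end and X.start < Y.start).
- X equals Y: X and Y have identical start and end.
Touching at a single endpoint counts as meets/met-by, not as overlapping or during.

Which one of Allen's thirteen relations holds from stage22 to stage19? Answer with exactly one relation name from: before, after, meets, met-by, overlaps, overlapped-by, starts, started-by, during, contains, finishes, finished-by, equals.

stage22 = [Tue 20:00, Sat 07:00]; stage19 = [Tue 00:00, Tue 13:00].
Compare endpoints: stage22.start > stage19.start, stage22.start > stage19.end, stage22.end > stage19.start, stage22.end > stage19.end.
That pattern is 'after'.

after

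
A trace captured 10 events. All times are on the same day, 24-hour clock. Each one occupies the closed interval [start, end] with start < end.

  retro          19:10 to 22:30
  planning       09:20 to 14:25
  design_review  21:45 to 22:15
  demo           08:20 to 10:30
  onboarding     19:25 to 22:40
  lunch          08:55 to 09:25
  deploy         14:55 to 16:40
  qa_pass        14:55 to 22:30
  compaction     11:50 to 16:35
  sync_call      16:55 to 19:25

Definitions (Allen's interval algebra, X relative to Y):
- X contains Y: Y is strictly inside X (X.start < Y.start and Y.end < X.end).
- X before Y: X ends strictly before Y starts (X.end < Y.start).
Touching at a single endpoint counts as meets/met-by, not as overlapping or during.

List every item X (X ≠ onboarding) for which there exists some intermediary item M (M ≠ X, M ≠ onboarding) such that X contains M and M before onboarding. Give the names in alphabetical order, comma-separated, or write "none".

demo

Target onboarding = [19:25, 22:40].
Intermediaries M with M before onboarding: compaction, demo, deploy, lunch, planning.
Via compaction — items with X contains compaction: none.
Via demo — items with X contains demo: none.
Via deploy — items with X contains deploy: none.
Via lunch — items with X contains lunch: demo.
Via planning — items with X contains planning: none.
Union: demo.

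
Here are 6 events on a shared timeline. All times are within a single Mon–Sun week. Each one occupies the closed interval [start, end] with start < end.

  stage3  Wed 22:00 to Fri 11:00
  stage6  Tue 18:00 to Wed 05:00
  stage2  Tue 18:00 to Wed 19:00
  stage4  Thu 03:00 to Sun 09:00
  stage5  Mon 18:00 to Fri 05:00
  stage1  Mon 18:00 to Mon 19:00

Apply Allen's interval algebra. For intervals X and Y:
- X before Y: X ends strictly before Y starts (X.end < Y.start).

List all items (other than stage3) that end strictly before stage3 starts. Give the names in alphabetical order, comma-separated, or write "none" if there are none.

stage1, stage2, stage6

Target stage3 = [Wed 22:00, Fri 11:00].
stage1 [Mon 18:00, Mon 19:00] → before → yes.
stage2 [Tue 18:00, Wed 19:00] → before → yes.
stage4 [Thu 03:00, Sun 09:00] → overlapped-by → no.
stage5 [Mon 18:00, Fri 05:00] → overlaps → no.
stage6 [Tue 18:00, Wed 05:00] → before → yes.
Result: stage1, stage2, stage6.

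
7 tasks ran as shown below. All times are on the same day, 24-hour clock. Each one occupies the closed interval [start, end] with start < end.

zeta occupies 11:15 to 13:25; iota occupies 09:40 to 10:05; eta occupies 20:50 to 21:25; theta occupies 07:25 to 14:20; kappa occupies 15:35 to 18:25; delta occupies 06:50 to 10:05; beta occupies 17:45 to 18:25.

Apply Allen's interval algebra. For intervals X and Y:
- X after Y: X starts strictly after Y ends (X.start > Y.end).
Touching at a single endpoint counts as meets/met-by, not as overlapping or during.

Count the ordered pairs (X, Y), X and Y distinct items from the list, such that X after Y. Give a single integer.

16

Checking all 42 ordered pairs for relation 'after'; matching pairs in alphabetical order:
(beta, delta): beta after delta ✓
(beta, iota): beta after iota ✓
(beta, theta): beta after theta ✓
(beta, zeta): beta after zeta ✓
(eta, beta): eta after beta ✓
(eta, delta): eta after delta ✓
(eta, iota): eta after iota ✓
(eta, kappa): eta after kappa ✓
(eta, theta): eta after theta ✓
(eta, zeta): eta after zeta ✓
(kappa, delta): kappa after delta ✓
(kappa, iota): kappa after iota ✓
(kappa, theta): kappa after theta ✓
(kappa, zeta): kappa after zeta ✓
(zeta, delta): zeta after delta ✓
(zeta, iota): zeta after iota ✓
Count: 16.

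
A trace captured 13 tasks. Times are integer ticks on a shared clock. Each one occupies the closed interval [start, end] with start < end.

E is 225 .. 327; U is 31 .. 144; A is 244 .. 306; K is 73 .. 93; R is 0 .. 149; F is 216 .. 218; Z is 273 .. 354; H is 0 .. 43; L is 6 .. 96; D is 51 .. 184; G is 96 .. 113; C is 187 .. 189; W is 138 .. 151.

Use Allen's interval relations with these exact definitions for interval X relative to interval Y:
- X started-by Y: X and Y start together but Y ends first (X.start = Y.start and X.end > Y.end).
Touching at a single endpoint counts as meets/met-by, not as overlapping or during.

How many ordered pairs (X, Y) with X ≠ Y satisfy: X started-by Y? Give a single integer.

1

Checking all 156 ordered pairs for relation 'started-by'; matching pairs in alphabetical order:
(R, H): R started-by H ✓
Count: 1.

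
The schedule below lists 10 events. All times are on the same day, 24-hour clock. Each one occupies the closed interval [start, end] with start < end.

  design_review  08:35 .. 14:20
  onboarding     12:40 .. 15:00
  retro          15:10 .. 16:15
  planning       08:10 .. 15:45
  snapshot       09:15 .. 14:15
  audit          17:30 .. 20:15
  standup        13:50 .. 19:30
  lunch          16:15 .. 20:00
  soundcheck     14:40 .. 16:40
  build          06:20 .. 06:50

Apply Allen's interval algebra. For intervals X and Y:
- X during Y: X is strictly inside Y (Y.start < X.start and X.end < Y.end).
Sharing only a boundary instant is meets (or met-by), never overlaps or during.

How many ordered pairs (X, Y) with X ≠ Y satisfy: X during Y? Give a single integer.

Checking all 90 ordered pairs for relation 'during'; matching pairs in alphabetical order:
(design_review, planning): design_review during planning ✓
(onboarding, planning): onboarding during planning ✓
(retro, soundcheck): retro during soundcheck ✓
(retro, standup): retro during standup ✓
(snapshot, design_review): snapshot during design_review ✓
(snapshot, planning): snapshot during planning ✓
(soundcheck, standup): soundcheck during standup ✓
Count: 7.

7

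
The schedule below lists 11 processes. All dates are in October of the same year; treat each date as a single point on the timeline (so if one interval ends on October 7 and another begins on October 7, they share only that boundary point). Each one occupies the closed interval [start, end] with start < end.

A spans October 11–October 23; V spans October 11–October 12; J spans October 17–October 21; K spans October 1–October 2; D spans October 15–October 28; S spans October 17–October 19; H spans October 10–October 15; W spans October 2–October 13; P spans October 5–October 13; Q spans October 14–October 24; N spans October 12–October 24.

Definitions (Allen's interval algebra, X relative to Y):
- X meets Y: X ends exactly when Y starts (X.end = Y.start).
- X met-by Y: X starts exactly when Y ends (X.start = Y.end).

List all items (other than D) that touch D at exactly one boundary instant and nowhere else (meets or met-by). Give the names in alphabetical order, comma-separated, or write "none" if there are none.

H

Target D = [October 15, October 28].
A [October 11, October 23] → overlaps → no.
H [October 10, October 15] → meets → yes.
J [October 17, October 21] → during → no.
K [October 1, October 2] → before → no.
N [October 12, October 24] → overlaps → no.
P [October 5, October 13] → before → no.
Q [October 14, October 24] → overlaps → no.
S [October 17, October 19] → during → no.
V [October 11, October 12] → before → no.
W [October 2, October 13] → before → no.
Result: H.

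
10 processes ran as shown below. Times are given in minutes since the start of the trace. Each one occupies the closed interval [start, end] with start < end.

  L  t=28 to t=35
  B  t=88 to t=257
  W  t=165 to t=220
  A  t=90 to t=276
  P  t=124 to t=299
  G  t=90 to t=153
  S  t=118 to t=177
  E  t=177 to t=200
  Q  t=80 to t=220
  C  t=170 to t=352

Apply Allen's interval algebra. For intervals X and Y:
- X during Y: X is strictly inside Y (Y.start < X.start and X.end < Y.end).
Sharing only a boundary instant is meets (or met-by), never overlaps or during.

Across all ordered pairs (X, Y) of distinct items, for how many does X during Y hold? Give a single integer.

14

Checking all 90 ordered pairs for relation 'during'; matching pairs in alphabetical order:
(E, A): E during A ✓
(E, B): E during B ✓
(E, C): E during C ✓
(E, P): E during P ✓
(E, Q): E during Q ✓
(E, W): E during W ✓
(G, B): G during B ✓
(G, Q): G during Q ✓
(S, A): S during A ✓
(S, B): S during B ✓
(S, Q): S during Q ✓
(W, A): W during A ✓
(W, B): W during B ✓
(W, P): W during P ✓
Count: 14.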